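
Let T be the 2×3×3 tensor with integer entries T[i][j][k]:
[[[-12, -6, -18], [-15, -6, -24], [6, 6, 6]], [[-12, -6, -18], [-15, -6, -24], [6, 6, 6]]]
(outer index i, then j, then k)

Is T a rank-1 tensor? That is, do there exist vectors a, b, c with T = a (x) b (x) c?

No

The mode-2 unfolding of T (rows indexed by j, columns by (i,k) = (0,0), (0,1), (0,2), (1,0), (1,1), (1,2)) is [[-12, -6, -18, -12, -6, -18], [-15, -6, -24, -15, -6, -24], [6, 6, 6, 6, 6, 6]].
There the 2×2 minor on rows j ∈ {0, 1}, columns (i,k) ∈ {(0,0), (0,1)} is det [[-12, -6], [-15, -6]] = -18 ≠ 0, so this unfolding has rank ≥ 2; CP rank is at least every unfolding rank, so rank(T) ≥ 2.
In particular rank(T) ≥ 2 > 1, so T is not rank-1.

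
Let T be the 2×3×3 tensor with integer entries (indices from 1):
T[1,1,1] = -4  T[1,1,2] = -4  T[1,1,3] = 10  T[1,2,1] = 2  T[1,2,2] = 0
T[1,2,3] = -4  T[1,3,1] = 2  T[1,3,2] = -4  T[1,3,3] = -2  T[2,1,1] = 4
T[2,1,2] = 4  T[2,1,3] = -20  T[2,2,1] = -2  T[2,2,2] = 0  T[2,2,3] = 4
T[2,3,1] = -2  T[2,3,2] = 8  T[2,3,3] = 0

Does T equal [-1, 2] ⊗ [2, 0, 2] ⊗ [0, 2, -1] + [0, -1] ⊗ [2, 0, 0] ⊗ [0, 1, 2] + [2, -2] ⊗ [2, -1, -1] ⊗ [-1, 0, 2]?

No

Reconstruct entry (2,1,2) from the claimed factors: Σₗ aₗ[2]bₗ[1]cₗ[2] = (2)·(2)·(2) + (-1)·(2)·(1) + (-2)·(2)·(0) = 6, but T[2,1,2] = 4. The claim is false.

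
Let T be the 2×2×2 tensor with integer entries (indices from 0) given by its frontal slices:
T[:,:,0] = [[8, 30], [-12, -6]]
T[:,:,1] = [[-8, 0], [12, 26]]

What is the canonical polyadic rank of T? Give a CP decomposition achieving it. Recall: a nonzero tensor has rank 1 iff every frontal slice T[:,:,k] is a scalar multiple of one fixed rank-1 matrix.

Lower bound: in the mode-3 unfolding of T (rows indexed by k, columns by (i,j)) the 2×2 minor on rows k ∈ {0, 1}, columns (i,j) ∈ {(0,0), (0,1)} is det [[8, 30], [-8, 0]] = 240 ≠ 0, so that unfolding has rank ≥ 2 and hence rank(T) ≥ 2 (CP rank is at least every unfolding rank, though it can be larger).
Upper bound: with S_k = T[:,:,k], the two rank-1 terms a₁b₁ᵀ, a₂b₂ᵀ are the rank-1 members of the pencil x·S₀ + y·S₁.
det(x·S₀ + y·S₁) is 312·x² − 104·xy − 208·y² = 104·(3·x + 2·y)(x − y), vanishing at (x:y) = (2:-3) and (1:1).
M₁ = 2·S₀ − 3·S₁ = [[40, 60], [-60, -90]] = 10·(2, -3)(2, 3)ᵀ and M₂ = S₀ + S₁ = [[0, 30], [0, 20]] = 10·(3, 2)(0, 1)ᵀ, so take a₁ = (2, -3), b₁ = (2, 3), a₂ = (3, 2), b₂ = (0, 1).
Each slice is an integer combination of E₁ = a₁b₁ᵀ and E₂ = a₂b₂ᵀ: S₀ = 2·E₁ + 6·E₂, S₁ = −2·E₁ + 4·E₂; reading off coefficients, c₁ = (2, -2) and c₂ = (6, 4).
Hence T = (2, -3) (x) (2, 3) (x) (2, -2) + (3, 2) (x) (0, 1) (x) (6, 4), so rank(T) ≤ 2.
These bounds meet, so rank(T) = 2.

rank(T) = 2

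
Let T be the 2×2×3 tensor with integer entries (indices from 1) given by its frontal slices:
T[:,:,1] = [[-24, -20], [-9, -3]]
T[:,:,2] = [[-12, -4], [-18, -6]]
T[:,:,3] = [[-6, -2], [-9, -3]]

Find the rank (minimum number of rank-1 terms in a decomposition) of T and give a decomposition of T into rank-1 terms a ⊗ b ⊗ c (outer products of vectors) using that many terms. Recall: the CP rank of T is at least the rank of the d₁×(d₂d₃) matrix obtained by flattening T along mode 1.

rank(T) = 2

Lower bound: the mode-2 unfolding of T (rows indexed by j, columns by (i,k) = (1,1), (1,2), (1,3), (2,1), (2,2), (2,3)) is [[-24, -12, -6, -9, -18, -9], [-20, -4, -2, -3, -6, -3]].
There the 2×2 minor on rows j ∈ {1, 2}, columns (i,k) ∈ {(1,1), (1,2)} is det [[-24, -12], [-20, -4]] = -144 ≠ 0, so this unfolding has rank ≥ 2; CP rank is at least every unfolding rank, so rank(T) ≥ 2. (Unfolding ranks only ever bound the CP rank from below — rank(T) can be strictly larger than all of them — so the matching upper bound has to come from an explicit 2-term decomposition.)
Upper bound — finding two terms. Write S_k = T[:,:,k] for the frontal slices: S₁ = [[-24, -20], [-9, -3]], S₂ = [[-12, -4], [-18, -6]], S₃ = [[-6, -2], [-9, -3]].
If T = a₁ ⊗ b₁ ⊗ c₁ + a₂ ⊗ b₂ ⊗ c₂ then each S_k = c₁[k]·a₁b₁ᵀ + c₂[k]·a₂b₂ᵀ. S₁ and S₂ are linearly independent, so a₁b₁ᵀ and a₂b₂ᵀ must span the same plane of matrices: they are the rank-1 matrices of the form x·S₁ + y·S₂.
det(x·S₁ + y·S₂) is −108·x² − 216·xy = (-108)·(x + 2·y)(x), vanishing at (x:y) = (2:-1) and (0:1).
M₁ = 2·S₁ − S₂ = [[-36, -36], [0, 0]] = (-36)·[1, 0][1, 1]ᵀ and M₂ = S₂ = [[-12, -4], [-18, -6]] = (-2)·[2, 3][3, 1]ᵀ, so take a₁ = [1, 0], b₁ = [1, 1], a₂ = [2, 3], b₂ = [3, 1].
Each slice is an integer combination of E₁ = a₁b₁ᵀ and E₂ = a₂b₂ᵀ: S₁ = −18·E₁ − E₂, S₂ = −2·E₂, S₃ = −E₂; reading off coefficients, c₁ = [-18, 0, 0] and c₂ = [-1, -2, -1].
Hence T = [1, 0] ⊗ [1, 1] ⊗ [-18, 0, 0] + [2, 3] ⊗ [3, 1] ⊗ [-1, -2, -1], so rank(T) ≤ 2.
These bounds meet, so rank(T) = 2.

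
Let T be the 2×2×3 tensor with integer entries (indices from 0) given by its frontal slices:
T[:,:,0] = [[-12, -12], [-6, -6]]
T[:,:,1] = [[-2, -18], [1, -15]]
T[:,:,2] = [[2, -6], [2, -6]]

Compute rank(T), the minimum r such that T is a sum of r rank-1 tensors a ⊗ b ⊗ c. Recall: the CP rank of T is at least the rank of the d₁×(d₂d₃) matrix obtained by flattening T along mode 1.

2

Lower bound: the mode-2 unfolding of T (rows indexed by j, columns by (i,k) = (0,0), (0,1), (0,2), (1,0), (1,1), (1,2)) is [[-12, -2, 2, -6, 1, 2], [-12, -18, -6, -6, -15, -6]].
There the 2×2 minor on rows j ∈ {0, 1}, columns (i,k) ∈ {(0,0), (0,1)} is det [[-12, -2], [-12, -18]] = 192 ≠ 0, so this unfolding has rank ≥ 2; CP rank is at least every unfolding rank, so rank(T) ≥ 2. (Unfolding ranks only ever bound the CP rank from below — rank(T) can be strictly larger than all of them — so the matching upper bound has to come from an explicit 2-term decomposition.)
Upper bound — finding two terms. Write S_k = T[:,:,k] for the frontal slices: S₀ = [[-12, -12], [-6, -6]], S₁ = [[-2, -18], [1, -15]], S₂ = [[2, -6], [2, -6]].
If T = a₁ ⊗ b₁ ⊗ c₁ + a₂ ⊗ b₂ ⊗ c₂ then each S_k = c₁[k]·a₁b₁ᵀ + c₂[k]·a₂b₂ᵀ. S₀ and S₁ are linearly independent, so a₁b₁ᵀ and a₂b₂ᵀ must span the same plane of matrices: they are the rank-1 matrices of the form x·S₀ + y·S₁.
det(x·S₀ + y·S₁) is 96·xy + 48·y² = 48·(y)(2·x + y), vanishing at (x:y) = (1:0) and (1:-2).
M₁ = S₀ = [[-12, -12], [-6, -6]] = (-6)·(2, 1)(1, 1)ᵀ and M₂ = S₀ − 2·S₁ = [[-8, 24], [-8, 24]] = (-8)·(1, 1)(1, -3)ᵀ, so take a₁ = (2, 1), b₁ = (1, 1), a₂ = (1, 1), b₂ = (1, -3).
Each slice is an integer combination of E₁ = a₁b₁ᵀ and E₂ = a₂b₂ᵀ: S₀ = −6·E₁, S₁ = −3·E₁ + 4·E₂, S₂ = 2·E₂; reading off coefficients, c₁ = (-6, -3, 0) and c₂ = (0, 4, 2).
Hence T = (2, 1) ⊗ (1, 1) ⊗ (-6, -3, 0) + (1, 1) ⊗ (1, -3) ⊗ (0, 4, 2), so rank(T) ≤ 2.
These bounds meet, so rank(T) = 2.
Check entry T[0,1,1] = -18: (2)·(1)·(-3) + (1)·(-3)·(4) = -18.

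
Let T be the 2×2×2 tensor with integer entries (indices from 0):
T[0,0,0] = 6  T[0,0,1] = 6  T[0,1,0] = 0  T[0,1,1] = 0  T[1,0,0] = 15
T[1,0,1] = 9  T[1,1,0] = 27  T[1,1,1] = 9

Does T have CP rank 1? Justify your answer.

No

The mode-3 unfolding of T (rows indexed by k, columns by (i,j) = (0,0), (0,1), (1,0), (1,1)) is [[6, 0, 15, 27], [6, 0, 9, 9]].
There the 2×2 minor on rows k ∈ {0, 1}, columns (i,j) ∈ {(0,0), (1,0)} is det [[6, 15], [6, 9]] = -36 ≠ 0, so this unfolding has rank ≥ 2; CP rank is at least every unfolding rank, so rank(T) ≥ 2.
In particular rank(T) ≥ 2 > 1, so T is not rank-1.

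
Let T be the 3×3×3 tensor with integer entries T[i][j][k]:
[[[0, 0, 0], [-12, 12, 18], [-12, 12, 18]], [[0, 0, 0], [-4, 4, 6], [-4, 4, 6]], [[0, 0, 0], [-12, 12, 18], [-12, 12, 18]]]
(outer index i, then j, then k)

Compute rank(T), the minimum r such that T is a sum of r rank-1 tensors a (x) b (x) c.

Lower bound: T ≠ 0 (e.g. T[0,1,0] = -12), so rank(T) ≥ 1.
Upper bound: if T = a (x) b (x) c then every fibre of T is a multiple of the corresponding factor, so read the factors off the fibres through the nonzero entry T[0,1,0] = -12.
The mode-1 fibre T[:,1,0] = [-12, -4, -12] gives a = [3, 1, 3] (primitive direction); the mode-2 fibre T[0,:,0] = [0, -12, -12] gives b = [0, 1, 1]; then c[k] = T[0,1,k] / (a[0]·b[1]) = [-12, 12, 18] / 3 = [-4, 4, 6].
Expanding [3, 1, 3] (x) [0, 1, 1] (x) [-4, 4, 6] reproduces all 27 entries of T, so T = [3, 1, 3] (x) [0, 1, 1] (x) [-4, 4, 6] and rank(T) ≤ 1.
These bounds meet, so rank(T) = 1.
Check entry T[0,0,2] = 0: (3)·(0)·(6) = 0.

1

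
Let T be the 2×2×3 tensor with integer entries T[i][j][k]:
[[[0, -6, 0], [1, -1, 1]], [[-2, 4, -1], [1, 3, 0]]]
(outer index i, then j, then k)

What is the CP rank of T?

3

Lower bound: the mode-3 unfolding of T (rows indexed by k, columns by (i,j) = (0,0), (0,1), (1,0), (1,1)) is [[0, 1, -2, 1], [-6, -1, 4, 3], [0, 1, -1, 0]].
There the 3×3 minor on rows k ∈ {0, 1, 2}, columns (i,j) ∈ {(0,0), (0,1), (1,0)} is det [[0, 1, -2], [-6, -1, 4], [0, 1, -1]] = 6 ≠ 0, so this unfolding has rank ≥ 3; CP rank is at least every unfolding rank, so rank(T) ≥ 3. (This is only a lower bound: in general the CP rank may exceed every unfolding rank, so we still need to exhibit 3 rank-1 terms summing to T.)
Upper bound: T is a sum of 3 rank-1 terms, T = [0, 1] (x) [1, -1] (x) [-2, -2, -1] + [1, -1] (x) [1, 0] (x) [-2, -4, -2] + [1, -1] (x) [2, 1] (x) [1, -1, 1] (written with every a and b primitive with positive leading entry and the scale carried by c; CP decompositions are not unique, and this one is verified by expanding entrywise), so rank(T) ≤ 3.
These bounds meet, so rank(T) = 3.
Check entry T[1,0,2] = -1: (1)·(1)·(-1) + (-1)·(1)·(-2) + (-1)·(2)·(1) = -1.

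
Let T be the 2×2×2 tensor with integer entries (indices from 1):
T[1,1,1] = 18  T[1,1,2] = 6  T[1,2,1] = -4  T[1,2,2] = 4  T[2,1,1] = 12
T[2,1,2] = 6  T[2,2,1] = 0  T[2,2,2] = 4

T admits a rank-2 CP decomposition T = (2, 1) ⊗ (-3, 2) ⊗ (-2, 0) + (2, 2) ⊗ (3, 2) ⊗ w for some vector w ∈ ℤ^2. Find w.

Subtract the known terms from T to get the rank-1 residual R = (2, 2) ⊗ (3, 2) ⊗ w, so R[i,j,k] = a[i]·b[j]·w[k]. Pick indices with nonzero a[1]·b[1] = (2)·(3) = 6. Only the fibre through (1,1,·) is needed: R[1,1,:] = T[1,1,:] − Σₗ aₗ[1]bₗ[1]cₗ = [18, 6] − (2)·(-3)·(-2, 0) = [6, 6]. Then w[k] = R[1,1,k] / 6 for each k, giving w = [6, 6] / 6 = (1, 1).

w = (1, 1)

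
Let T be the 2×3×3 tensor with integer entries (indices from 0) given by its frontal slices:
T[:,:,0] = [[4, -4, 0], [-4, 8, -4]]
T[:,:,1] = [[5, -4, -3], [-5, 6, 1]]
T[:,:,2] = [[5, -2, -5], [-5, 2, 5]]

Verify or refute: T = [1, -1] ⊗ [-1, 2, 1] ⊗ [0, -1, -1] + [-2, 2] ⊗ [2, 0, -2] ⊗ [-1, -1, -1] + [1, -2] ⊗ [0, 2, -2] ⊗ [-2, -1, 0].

Yes

Reconstruct entrywise from the claimed factors. For example, T[1,1,1] = 6 and Σₗ aₗ[1]bₗ[1]cₗ[1] = (-1)·(2)·(-1) + (2)·(0)·(-1) + (-2)·(2)·(-1) = 6; checking all 18 entries, every one matches. The claim holds.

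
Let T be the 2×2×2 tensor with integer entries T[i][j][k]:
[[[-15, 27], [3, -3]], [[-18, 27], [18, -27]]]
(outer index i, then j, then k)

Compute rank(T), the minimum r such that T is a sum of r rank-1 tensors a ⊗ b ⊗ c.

2

Lower bound: the mode-3 unfolding of T (rows indexed by k, columns by (i,j) = (0,0), (0,1), (1,0), (1,1)) is [[-15, 3, -18, 18], [27, -3, 27, -27]].
There the 2×2 minor on rows k ∈ {0, 1}, columns (i,j) ∈ {(0,0), (0,1)} is det [[-15, 3], [27, -3]] = -36 ≠ 0, so this unfolding has rank ≥ 2; CP rank is at least every unfolding rank, so rank(T) ≥ 2. (Unfolding ranks only ever bound the CP rank from below — rank(T) can be strictly larger than all of them — so the matching upper bound has to come from an explicit 2-term decomposition.)
Upper bound — finding two terms. Write S_k = T[:,:,k] for the frontal slices: S₀ = [[-15, 3], [-18, 18]], S₁ = [[27, -3], [27, -27]].
If T = a₁ ⊗ b₁ ⊗ c₁ + a₂ ⊗ b₂ ⊗ c₂ then each S_k = c₁[k]·a₁b₁ᵀ + c₂[k]·a₂b₂ᵀ. S₀ and S₁ are linearly independent, so a₁b₁ᵀ and a₂b₂ᵀ must span the same plane of matrices: they are the rank-1 matrices of the form x·S₀ + y·S₁.
det(x·S₀ + y·S₁) is −216·x² + 756·xy − 648·y² = (-108)·(2·x − 3·y)(x − 2·y), vanishing at (x:y) = (3:2) and (2:1).
M₁ = 3·S₀ + 2·S₁ = [[9, 3], [0, 0]] = 3·[1, 0][3, 1]ᵀ and M₂ = 2·S₀ + S₁ = [[-3, 3], [-9, 9]] = (-3)·[1, 3][1, -1]ᵀ, so take a₁ = [1, 0], b₁ = [3, 1], a₂ = [1, 3], b₂ = [1, -1].
Each slice is an integer combination of E₁ = a₁b₁ᵀ and E₂ = a₂b₂ᵀ: S₀ = −3·E₁ − 6·E₂, S₁ = 6·E₁ + 9·E₂; reading off coefficients, c₁ = [-3, 6] and c₂ = [-6, 9].
Hence T = [1, 0] ⊗ [3, 1] ⊗ [-3, 6] + [1, 3] ⊗ [1, -1] ⊗ [-6, 9], so rank(T) ≤ 2.
These bounds meet, so rank(T) = 2.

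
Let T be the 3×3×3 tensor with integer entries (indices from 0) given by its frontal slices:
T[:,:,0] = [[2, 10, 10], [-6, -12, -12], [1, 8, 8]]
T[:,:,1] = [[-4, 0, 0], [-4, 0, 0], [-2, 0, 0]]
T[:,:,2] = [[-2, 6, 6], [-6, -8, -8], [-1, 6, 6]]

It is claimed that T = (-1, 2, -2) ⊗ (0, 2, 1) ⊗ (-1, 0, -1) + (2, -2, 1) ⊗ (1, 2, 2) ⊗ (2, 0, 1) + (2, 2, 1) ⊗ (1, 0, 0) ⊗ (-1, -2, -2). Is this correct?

Reconstruct entry (0,2,0) from the claimed factors: Σₗ aₗ[0]bₗ[2]cₗ[0] = (-1)·(1)·(-1) + (2)·(2)·(2) + (2)·(0)·(-1) = 9, but T[0,2,0] = 10. The claim is false.

No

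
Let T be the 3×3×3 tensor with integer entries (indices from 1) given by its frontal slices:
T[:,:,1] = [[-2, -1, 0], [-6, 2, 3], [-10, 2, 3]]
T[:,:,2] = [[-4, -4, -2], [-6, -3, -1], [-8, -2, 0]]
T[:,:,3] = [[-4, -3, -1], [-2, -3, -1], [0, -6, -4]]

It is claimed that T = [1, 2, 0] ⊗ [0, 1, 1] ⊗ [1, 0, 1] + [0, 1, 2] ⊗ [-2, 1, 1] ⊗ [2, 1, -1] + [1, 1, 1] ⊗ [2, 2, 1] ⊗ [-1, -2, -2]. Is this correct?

Yes

Reconstruct entrywise from the claimed factors. For example, T[3,2,2] = -2 and Σₗ aₗ[3]bₗ[2]cₗ[2] = (0)·(1)·(0) + (2)·(1)·(1) + (1)·(2)·(-2) = -2; checking all 27 entries, every one matches. The claim holds.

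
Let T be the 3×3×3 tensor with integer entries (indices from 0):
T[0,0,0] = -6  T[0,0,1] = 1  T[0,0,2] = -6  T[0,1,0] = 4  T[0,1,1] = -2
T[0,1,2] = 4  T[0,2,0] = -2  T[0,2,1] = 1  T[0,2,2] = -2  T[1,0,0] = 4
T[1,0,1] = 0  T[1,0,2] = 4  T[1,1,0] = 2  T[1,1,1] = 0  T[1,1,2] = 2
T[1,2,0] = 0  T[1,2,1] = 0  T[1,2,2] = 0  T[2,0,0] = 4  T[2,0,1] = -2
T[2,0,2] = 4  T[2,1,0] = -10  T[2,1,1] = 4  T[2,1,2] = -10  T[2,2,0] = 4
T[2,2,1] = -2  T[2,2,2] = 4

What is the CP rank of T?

3

Lower bound: the mode-1 unfolding of T (rows indexed by i, columns by (j,k) = (0,0), (0,1), (0,2), (1,0), (1,1), (1,2), (2,0), (2,1), (2,2)) is [[-6, 1, -6, 4, -2, 4, -2, 1, -2], [4, 0, 4, 2, 0, 2, 0, 0, 0], [4, -2, 4, -10, 4, -10, 4, -2, 4]].
There the 3×3 minor on rows i ∈ {0, 1, 2}, columns (j,k) ∈ {(0,0), (0,1), (1,0)} is det [[-6, 1, 4], [4, 0, 2], [4, -2, -10]] = -8 ≠ 0, so this unfolding has rank ≥ 3; CP rank is at least every unfolding rank, so rank(T) ≥ 3. (This is only a lower bound: in general the CP rank may exceed every unfolding rank, so we still need to exhibit 3 rank-1 terms summing to T.)
Upper bound: T is a sum of 3 rank-1 terms, T = [1, -1, 0] ⊗ [1, 1, 0] ⊗ [-4, 0, -4] + [1, 0, -2] ⊗ [1, -2, 1] ⊗ [-2, 1, -2] + [2, -1, -1] ⊗ [0, 1, 0] ⊗ [2, 0, 2] (written with every a and b primitive with positive leading entry and the scale carried by c; CP decompositions are not unique, and this one is verified by expanding entrywise), so rank(T) ≤ 3.
These bounds meet, so rank(T) = 3.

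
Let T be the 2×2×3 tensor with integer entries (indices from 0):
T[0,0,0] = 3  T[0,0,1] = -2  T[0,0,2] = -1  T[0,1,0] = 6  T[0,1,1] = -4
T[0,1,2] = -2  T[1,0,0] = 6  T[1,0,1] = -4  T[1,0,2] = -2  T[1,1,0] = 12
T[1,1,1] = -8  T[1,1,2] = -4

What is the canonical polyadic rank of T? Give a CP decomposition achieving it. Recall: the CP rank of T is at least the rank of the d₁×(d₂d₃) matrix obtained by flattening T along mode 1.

rank(T) = 1

Lower bound: T ≠ 0 (e.g. T[0,0,0] = 3), so rank(T) ≥ 1.
Upper bound: if T = a ⊗ b ⊗ c then every fibre of T is a multiple of the corresponding factor, so read the factors off the fibres through the nonzero entry T[0,0,0] = 3.
The mode-1 fibre T[:,0,0] = [3, 6] gives a = [1, 2] (primitive direction); the mode-2 fibre T[0,:,0] = [3, 6] gives b = [1, 2]; then c[k] = T[0,0,k] / (a[0]·b[0]) = [3, -2, -1] / 1 = [3, -2, -1].
Expanding [1, 2] ⊗ [1, 2] ⊗ [3, -2, -1] reproduces all 12 entries of T, so T = [1, 2] ⊗ [1, 2] ⊗ [3, -2, -1] and rank(T) ≤ 1.
These bounds meet, so rank(T) = 1.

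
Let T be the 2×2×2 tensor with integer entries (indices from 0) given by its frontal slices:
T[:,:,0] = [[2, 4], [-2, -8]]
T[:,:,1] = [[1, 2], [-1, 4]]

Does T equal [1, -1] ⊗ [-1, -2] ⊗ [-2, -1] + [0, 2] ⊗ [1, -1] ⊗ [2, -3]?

No

Reconstruct entry (1,0,0) from the claimed factors: Σₗ aₗ[1]bₗ[0]cₗ[0] = (-1)·(-1)·(-2) + (2)·(1)·(2) = 2, but T[1,0,0] = -2. The claim is false.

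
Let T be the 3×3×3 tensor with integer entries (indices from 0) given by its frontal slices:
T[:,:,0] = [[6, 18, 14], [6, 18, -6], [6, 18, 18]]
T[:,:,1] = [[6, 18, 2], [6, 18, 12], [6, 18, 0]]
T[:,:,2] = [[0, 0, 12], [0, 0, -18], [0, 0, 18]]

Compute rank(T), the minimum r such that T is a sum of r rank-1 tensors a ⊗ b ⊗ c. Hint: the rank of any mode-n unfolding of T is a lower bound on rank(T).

Lower bound: the mode-3 unfolding of T (rows indexed by k, columns by (i,j) = (0,0), (0,1), (0,2), (1,0), (1,1), (1,2), (2,0), (2,1), (2,2)) is [[6, 18, 14, 6, 18, -6, 6, 18, 18], [6, 18, 2, 6, 18, 12, 6, 18, 0], [0, 0, 12, 0, 0, -18, 0, 0, 18]].
There the 2×2 minor on rows k ∈ {0, 1}, columns (i,j) ∈ {(0,0), (0,2)} is det [[6, 14], [6, 2]] = -72 ≠ 0, so this unfolding has rank ≥ 2; CP rank is at least every unfolding rank, so rank(T) ≥ 2. (Unfolding ranks only ever bound the CP rank from below — rank(T) can be strictly larger than all of them — so the matching upper bound has to come from an explicit 2-term decomposition.)
Upper bound — finding two terms. Write S_k = T[:,:,k] for the frontal slices: S₀ = [[6, 18, 14], [6, 18, -6], [6, 18, 18]], S₁ = [[6, 18, 2], [6, 18, 12], [6, 18, 0]], S₂ = [[0, 0, 12], [0, 0, -18], [0, 0, 18]].
If T = a₁ ⊗ b₁ ⊗ c₁ + a₂ ⊗ b₂ ⊗ c₂ then each S_k = c₁[k]·a₁b₁ᵀ + c₂[k]·a₂b₂ᵀ. S₀ and S₁ are linearly independent, so a₁b₁ᵀ and a₂b₂ᵀ must span the same plane of matrices: they are the rank-1 matrices of the form x·S₀ + y·S₁.
The 2×2 minor of x·S₀ + y·S₁ on rows {0,1}, columns {0,2} is −120·x² − 60·xy + 60·y² = (-60)·(2·x − y)(x + y), vanishing at (x:y) = (1:2) and (1:-1).
M₁ = S₀ + 2·S₁ = [[18, 54, 18], [18, 54, 18], [18, 54, 18]] = 18·(1, 1, 1)(1, 3, 1)ᵀ and M₂ = S₀ − S₁ = [[0, 0, 12], [0, 0, -18], [0, 0, 18]] = 6·(2, -3, 3)(0, 0, 1)ᵀ, so take a₁ = (1, 1, 1), b₁ = (1, 3, 1), a₂ = (2, -3, 3), b₂ = (0, 0, 1).
Each slice is an integer combination of E₁ = a₁b₁ᵀ and E₂ = a₂b₂ᵀ: S₀ = 6·E₁ + 4·E₂, S₁ = 6·E₁ − 2·E₂, S₂ = 6·E₂; reading off coefficients, c₁ = (6, 6, 0) and c₂ = (4, -2, 6).
Hence T = (1, 1, 1) ⊗ (1, 3, 1) ⊗ (6, 6, 0) + (2, -3, 3) ⊗ (0, 0, 1) ⊗ (4, -2, 6), so rank(T) ≤ 2.
These bounds meet, so rank(T) = 2.

2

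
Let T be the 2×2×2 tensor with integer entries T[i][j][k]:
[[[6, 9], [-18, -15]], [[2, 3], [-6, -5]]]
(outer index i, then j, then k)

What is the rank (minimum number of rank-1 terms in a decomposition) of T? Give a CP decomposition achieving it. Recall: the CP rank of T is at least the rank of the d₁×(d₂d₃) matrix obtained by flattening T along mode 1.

Lower bound: the mode-3 unfolding of T (rows indexed by k, columns by (i,j) = (0,0), (0,1), (1,0), (1,1)) is [[6, -18, 2, -6], [9, -15, 3, -5]].
There the 2×2 minor on rows k ∈ {0, 1}, columns (i,j) ∈ {(0,0), (0,1)} is det [[6, -18], [9, -15]] = 72 ≠ 0, so this unfolding has rank ≥ 2; CP rank is at least every unfolding rank, so rank(T) ≥ 2. (Unfolding ranks only ever bound the CP rank from below — rank(T) can be strictly larger than all of them — so the matching upper bound has to come from an explicit 2-term decomposition.)
Upper bound — finding two terms. Every mode-1 slice of T is a multiple of one matrix: T[i,:,:] = a[i]·M with a = (3, 1) and M = [[2, 3], [-6, -5]] (rows indexed by j, columns by k). So it suffices to write M as a sum of two rank-1 matrices.
Splitting M by its rows (j = 0, 1), M = (1, 0)(2, 3)ᵀ + (0, 1)(-6, -5)ᵀ.
Hence T = (3, 1) ⊗ (1, 0) ⊗ (2, 3) + (3, 1) ⊗ (0, 1) ⊗ (-6, -5), so rank(T) ≤ 2.
These bounds meet, so rank(T) = 2.
Check entry T[0,1,0] = -18: (3)·(0)·(2) + (3)·(1)·(-6) = -18.

rank(T) = 2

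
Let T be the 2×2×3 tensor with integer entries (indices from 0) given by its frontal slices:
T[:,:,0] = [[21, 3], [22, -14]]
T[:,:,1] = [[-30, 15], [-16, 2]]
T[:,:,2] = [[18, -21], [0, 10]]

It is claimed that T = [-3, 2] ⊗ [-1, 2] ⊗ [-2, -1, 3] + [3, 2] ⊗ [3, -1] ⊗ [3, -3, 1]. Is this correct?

Reconstruct entrywise from the claimed factors. For example, T[1,0,2] = 0 and Σₗ aₗ[1]bₗ[0]cₗ[2] = (2)·(-1)·(3) + (2)·(3)·(1) = 0; checking all 12 entries, every one matches. The claim holds.

Yes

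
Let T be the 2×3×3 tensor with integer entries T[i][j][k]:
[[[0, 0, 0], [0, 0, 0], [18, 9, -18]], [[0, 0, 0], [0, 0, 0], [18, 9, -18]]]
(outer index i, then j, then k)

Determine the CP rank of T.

Lower bound: T ≠ 0 (e.g. T[0,2,0] = 18), so rank(T) ≥ 1.
Upper bound: if T = a ⊗ b ⊗ c then every fibre of T is a multiple of the corresponding factor, so read the factors off the fibres through the nonzero entry T[0,2,0] = 18.
The mode-1 fibre T[:,2,0] = [18, 18] gives a = [1, 1] (primitive direction); the mode-2 fibre T[0,:,0] = [0, 0, 18] gives b = [0, 0, 1]; then c[k] = T[0,2,k] / (a[0]·b[2]) = [18, 9, -18] / 1 = [18, 9, -18].
Expanding [1, 1] ⊗ [0, 0, 1] ⊗ [18, 9, -18] reproduces all 18 entries of T, so T = [1, 1] ⊗ [0, 0, 1] ⊗ [18, 9, -18] and rank(T) ≤ 1.
These bounds meet, so rank(T) = 1.

1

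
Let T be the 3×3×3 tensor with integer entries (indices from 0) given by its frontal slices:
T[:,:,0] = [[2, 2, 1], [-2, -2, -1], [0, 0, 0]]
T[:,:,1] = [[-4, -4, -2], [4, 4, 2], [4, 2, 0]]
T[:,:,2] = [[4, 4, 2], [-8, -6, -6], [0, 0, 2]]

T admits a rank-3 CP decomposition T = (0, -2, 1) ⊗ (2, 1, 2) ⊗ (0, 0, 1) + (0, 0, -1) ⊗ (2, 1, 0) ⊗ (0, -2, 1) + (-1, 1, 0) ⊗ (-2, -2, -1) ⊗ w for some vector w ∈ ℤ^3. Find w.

Subtract the known terms from T to get the rank-1 residual R = (-1, 1, 0) ⊗ (-2, -2, -1) ⊗ w, so R[i,j,k] = a[i]·b[j]·w[k]. Pick indices with nonzero a[0]·b[0] = (-1)·(-2) = 2. Only the fibre through (0,0,·) is needed: R[0,0,:] = T[0,0,:] − Σₗ aₗ[0]bₗ[0]cₗ = [2, -4, 4] − (0)·(2)·(0, 0, 1) − (0)·(2)·(0, -2, 1) = [2, -4, 4]. Then w[k] = R[0,0,k] / 2 for each k, giving w = [2, -4, 4] / 2 = (1, -2, 2).

w = (1, -2, 2)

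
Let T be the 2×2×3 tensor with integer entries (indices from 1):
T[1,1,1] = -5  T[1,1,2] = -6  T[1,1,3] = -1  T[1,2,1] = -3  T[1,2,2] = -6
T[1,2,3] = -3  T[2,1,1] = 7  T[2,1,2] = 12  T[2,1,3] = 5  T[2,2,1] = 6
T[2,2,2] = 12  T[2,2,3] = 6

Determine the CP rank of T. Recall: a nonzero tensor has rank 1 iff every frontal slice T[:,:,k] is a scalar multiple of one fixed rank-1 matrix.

Lower bound: the mode-2 unfolding of T (rows indexed by j, columns by (i,k) = (1,1), (1,2), (1,3), (2,1), (2,2), (2,3)) is [[-5, -6, -1, 7, 12, 5], [-3, -6, -3, 6, 12, 6]].
There the 2×2 minor on rows j ∈ {1, 2}, columns (i,k) ∈ {(1,1), (1,2)} is det [[-5, -6], [-3, -6]] = 12 ≠ 0, so this unfolding has rank ≥ 2; CP rank is at least every unfolding rank, so rank(T) ≥ 2. (This is only a lower bound: in general the CP rank may exceed every unfolding rank, so we still need to exhibit 2 rank-1 terms summing to T.)
Upper bound — finding two terms. Write S_k = T[:,:,k] for the frontal slices: S₁ = [[-5, -3], [7, 6]], S₂ = [[-6, -6], [12, 12]], S₃ = [[-1, -3], [5, 6]].
If T = a₁ ⊗ b₁ ⊗ c₁ + a₂ ⊗ b₂ ⊗ c₂ then each S_k = c₁[k]·a₁b₁ᵀ + c₂[k]·a₂b₂ᵀ. S₁ and S₂ are linearly independent, so a₁b₁ᵀ and a₂b₂ᵀ must span the same plane of matrices: they are the rank-1 matrices of the form x·S₁ + y·S₂.
det(x·S₁ + y·S₂) is −9·x² − 18·xy = (-9)·(x + 2·y)(x), vanishing at (x:y) = (2:-1) and (0:1).
M₁ = 2·S₁ − S₂ = [[-4, 0], [2, 0]] = (-2)·[2, -1][1, 0]ᵀ and M₂ = S₂ = [[-6, -6], [12, 12]] = (-6)·[1, -2][1, 1]ᵀ, so take a₁ = [2, -1], b₁ = [1, 0], a₂ = [1, -2], b₂ = [1, 1].
Each slice is an integer combination of E₁ = a₁b₁ᵀ and E₂ = a₂b₂ᵀ: S₁ = −E₁ − 3·E₂, S₂ = −6·E₂, S₃ = E₁ − 3·E₂; reading off coefficients, c₁ = [-1, 0, 1] and c₂ = [-3, -6, -3].
Hence T = [2, -1] ⊗ [1, 0] ⊗ [-1, 0, 1] + [1, -2] ⊗ [1, 1] ⊗ [-3, -6, -3], so rank(T) ≤ 2.
These bounds meet, so rank(T) = 2.

2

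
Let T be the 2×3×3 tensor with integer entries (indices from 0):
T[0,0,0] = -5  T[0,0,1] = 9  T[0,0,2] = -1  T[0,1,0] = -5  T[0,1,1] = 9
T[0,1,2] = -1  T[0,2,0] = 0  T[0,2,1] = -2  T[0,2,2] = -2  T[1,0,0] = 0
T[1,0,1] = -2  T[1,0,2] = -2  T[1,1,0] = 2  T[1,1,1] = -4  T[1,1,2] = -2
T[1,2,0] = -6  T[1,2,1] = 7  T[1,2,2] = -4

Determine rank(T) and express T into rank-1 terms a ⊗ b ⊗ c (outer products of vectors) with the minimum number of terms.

Lower bound: the mode-3 unfolding of T (rows indexed by k, columns by (i,j) = (0,0), (0,1), (0,2), (1,0), (1,1), (1,2)) is [[-5, -5, 0, 0, 2, -6], [9, 9, -2, -2, -4, 7], [-1, -1, -2, -2, -2, -4]].
There the 3×3 minor on rows k ∈ {0, 1, 2}, columns (i,j) ∈ {(0,0), (0,2), (1,1)} is det [[-5, 0, 2], [9, -2, -4], [-1, -2, -2]] = -20 ≠ 0, so this unfolding has rank ≥ 3; CP rank is at least every unfolding rank, so rank(T) ≥ 3. (This is only a lower bound: in general the CP rank may exceed every unfolding rank, so we still need to exhibit 3 rank-1 terms summing to T.)
Upper bound: T is a sum of 3 rank-1 terms, T = [0, 1] ⊗ [0, 2, -1] ⊗ [1, -1, 0] + [1, 2] ⊗ [1, 1, 2] ⊗ [-1, 1, -1] + [2, -1] ⊗ [2, 2, -1] ⊗ [-1, 2, 0] (written with every a and b primitive with positive leading entry and the scale carried by c; CP decompositions are not unique, and this one is verified by expanding entrywise), so rank(T) ≤ 3.
These bounds meet, so rank(T) = 3.

rank(T) = 3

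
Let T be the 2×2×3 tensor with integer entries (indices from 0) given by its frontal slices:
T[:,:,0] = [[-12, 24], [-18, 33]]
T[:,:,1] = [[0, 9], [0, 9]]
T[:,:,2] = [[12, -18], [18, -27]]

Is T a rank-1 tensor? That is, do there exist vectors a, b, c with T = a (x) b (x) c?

No

The mode-1 unfolding of T (rows indexed by i, columns by (j,k) = (0,0), (0,1), (0,2), (1,0), (1,1), (1,2)) is [[-12, 0, 12, 24, 9, -18], [-18, 0, 18, 33, 9, -27]].
There the 2×2 minor on rows i ∈ {0, 1}, columns (j,k) ∈ {(0,0), (1,0)} is det [[-12, 24], [-18, 33]] = 36 ≠ 0, so this unfolding has rank ≥ 2; CP rank is at least every unfolding rank, so rank(T) ≥ 2.
In particular rank(T) ≥ 2 > 1, so T is not rank-1.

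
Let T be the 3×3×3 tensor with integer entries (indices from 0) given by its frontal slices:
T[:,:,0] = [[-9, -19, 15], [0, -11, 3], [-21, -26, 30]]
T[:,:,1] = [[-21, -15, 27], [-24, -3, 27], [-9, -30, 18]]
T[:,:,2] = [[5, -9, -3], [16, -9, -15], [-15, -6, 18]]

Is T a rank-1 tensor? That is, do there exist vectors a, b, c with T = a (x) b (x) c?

The mode-1 unfolding of T (rows indexed by i, columns by (j,k) = (0,0), (0,1), (0,2), (1,0), (1,1), (1,2), (2,0), (2,1), (2,2)) is [[-9, -21, 5, -19, -15, -9, 15, 27, -3], [0, -24, 16, -11, -3, -9, 3, 27, -15], [-21, -9, -15, -26, -30, -6, 30, 18, 18]].
There the 2×2 minor on rows i ∈ {0, 1}, columns (j,k) ∈ {(0,0), (0,1)} is det [[-9, -21], [0, -24]] = 216 ≠ 0, so this unfolding has rank ≥ 2; CP rank is at least every unfolding rank, so rank(T) ≥ 2.
In particular rank(T) ≥ 2 > 1, so T is not rank-1.

No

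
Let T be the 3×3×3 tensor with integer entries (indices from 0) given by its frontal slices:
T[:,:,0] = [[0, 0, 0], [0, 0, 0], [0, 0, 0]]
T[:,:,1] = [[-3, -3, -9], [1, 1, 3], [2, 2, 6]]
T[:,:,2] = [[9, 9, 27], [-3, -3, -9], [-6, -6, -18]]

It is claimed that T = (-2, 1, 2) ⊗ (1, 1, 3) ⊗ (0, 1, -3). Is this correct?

No

Reconstruct entry (0,0,1) from the claimed factors: Σₗ aₗ[0]bₗ[0]cₗ[1] = (-2)·(1)·(1) = -2, but T[0,0,1] = -3. The claim is false.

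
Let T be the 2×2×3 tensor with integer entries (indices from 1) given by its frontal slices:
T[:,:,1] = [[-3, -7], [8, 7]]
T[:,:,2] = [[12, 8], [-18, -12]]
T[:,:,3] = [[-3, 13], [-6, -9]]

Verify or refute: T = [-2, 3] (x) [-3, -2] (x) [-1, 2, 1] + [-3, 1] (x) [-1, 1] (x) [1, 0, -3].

Reconstruct entrywise from the claimed factors. For example, T[1,1,3] = -3 and Σₗ aₗ[1]bₗ[1]cₗ[3] = (-2)·(-3)·(1) + (-3)·(-1)·(-3) = -3; checking all 12 entries, every one matches. The claim holds.

Yes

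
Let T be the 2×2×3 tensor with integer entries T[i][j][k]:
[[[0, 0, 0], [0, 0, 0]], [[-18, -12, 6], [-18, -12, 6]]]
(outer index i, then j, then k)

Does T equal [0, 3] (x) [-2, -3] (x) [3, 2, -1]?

Reconstruct entry (1,1,0) from the claimed factors: Σₗ aₗ[1]bₗ[1]cₗ[0] = (3)·(-3)·(3) = -27, but T[1,1,0] = -18. The claim is false.

No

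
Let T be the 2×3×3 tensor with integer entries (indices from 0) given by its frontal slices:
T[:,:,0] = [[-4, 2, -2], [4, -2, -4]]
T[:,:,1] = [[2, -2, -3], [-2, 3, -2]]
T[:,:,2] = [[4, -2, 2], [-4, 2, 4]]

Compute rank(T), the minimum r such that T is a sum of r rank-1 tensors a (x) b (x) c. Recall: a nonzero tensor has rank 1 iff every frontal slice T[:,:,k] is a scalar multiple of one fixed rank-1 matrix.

3

Lower bound: in the mode-2 unfolding of T (rows indexed by j, columns by (i,k)) the 3×3 minor on rows j ∈ {0, 1, 2}, columns (i,k) ∈ {(0,0), (0,1), (1,0)} is det [[-4, 2, 4], [2, -2, -2], [-2, -3, -4]] = -24 ≠ 0, so that unfolding has rank ≥ 3 and hence rank(T) ≥ 3 (CP rank is at least every unfolding rank, though it can be larger).
Upper bound: T is a sum of 3 rank-1 terms, T = [1, -2] (x) [0, 1, 1] (x) [0, -1, 0] + [1, -1] (x) [2, -1, 0] (x) [-2, 1, 2] + [1, 2] (x) [0, 0, 1] (x) [-2, -2, 2] (one valid choice — decompositions are not unique — normalised so each a, b is primitive with positive first nonzero entry; check it by expanding all entries), so rank(T) ≤ 3.
These bounds meet, so rank(T) = 3.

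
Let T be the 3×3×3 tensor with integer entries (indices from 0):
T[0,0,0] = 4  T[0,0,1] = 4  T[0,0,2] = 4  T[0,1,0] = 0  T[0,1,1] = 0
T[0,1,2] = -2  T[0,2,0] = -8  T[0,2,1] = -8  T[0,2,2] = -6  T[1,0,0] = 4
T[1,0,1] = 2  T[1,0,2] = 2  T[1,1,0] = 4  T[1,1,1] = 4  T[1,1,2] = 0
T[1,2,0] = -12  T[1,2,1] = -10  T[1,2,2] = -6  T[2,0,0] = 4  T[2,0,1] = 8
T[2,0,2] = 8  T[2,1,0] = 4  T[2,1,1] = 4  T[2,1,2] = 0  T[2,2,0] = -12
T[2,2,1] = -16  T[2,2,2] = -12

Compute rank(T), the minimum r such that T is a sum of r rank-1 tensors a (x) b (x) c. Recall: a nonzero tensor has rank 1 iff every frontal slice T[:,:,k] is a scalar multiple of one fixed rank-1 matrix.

Lower bound: the mode-2 unfolding of T (rows indexed by j, columns by (i,k) = (0,0), (0,1), (0,2), (1,0), (1,1), (1,2), (2,0), (2,1), (2,2)) is [[4, 4, 4, 4, 2, 2, 4, 8, 8], [0, 0, -2, 4, 4, 0, 4, 4, 0], [-8, -8, -6, -12, -10, -6, -12, -16, -12]].
There the 3×3 minor on rows j ∈ {0, 1, 2}, columns (i,k) ∈ {(0,0), (0,2), (1,1)} is det [[4, 4, 2], [0, -2, 4], [-8, -6, -10]] = 16 ≠ 0, so this unfolding has rank ≥ 3; CP rank is at least every unfolding rank, so rank(T) ≥ 3. (Unfolding ranks only ever bound the CP rank from below — rank(T) can be strictly larger than all of them — so the matching upper bound has to come from an explicit 3-term decomposition.)
Upper bound: T is a sum of 3 rank-1 terms, T = [0, 1, -2] (x) [1, 0, -1] (x) [0, -2, -2] + [1, 1, 1] (x) [1, -1, -1] (x) [4, 4, 4] + [1, 2, 2] (x) [0, 1, -1] (x) [4, 4, 2] (written with every a and b primitive with positive leading entry and the scale carried by c; CP decompositions are not unique, and this one is verified by expanding entrywise), so rank(T) ≤ 3.
These bounds meet, so rank(T) = 3.

3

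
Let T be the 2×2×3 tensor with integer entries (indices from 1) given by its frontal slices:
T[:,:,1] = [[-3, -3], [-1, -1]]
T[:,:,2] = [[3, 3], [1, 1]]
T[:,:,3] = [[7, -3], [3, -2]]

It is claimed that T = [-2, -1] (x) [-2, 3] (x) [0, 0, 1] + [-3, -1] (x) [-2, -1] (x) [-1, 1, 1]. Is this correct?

No

Reconstruct entry (1,1,1) from the claimed factors: Σₗ aₗ[1]bₗ[1]cₗ[1] = (-2)·(-2)·(0) + (-3)·(-2)·(-1) = -6, but T[1,1,1] = -3. The claim is false.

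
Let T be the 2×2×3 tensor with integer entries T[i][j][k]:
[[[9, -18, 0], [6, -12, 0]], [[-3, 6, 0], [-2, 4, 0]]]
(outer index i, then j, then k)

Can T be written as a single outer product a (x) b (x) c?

Yes

If T = a (x) b (x) c then every fibre of T is a multiple of the corresponding factor, so read the factors off the fibres through the nonzero entry T[0,0,0] = 9.
The mode-1 fibre T[:,0,0] = [9, -3] gives a = [3, -1] (primitive direction); the mode-2 fibre T[0,:,0] = [9, 6] gives b = [3, 2]; then c[k] = T[0,0,k] / (a[0]·b[0]) = [9, -18, 0] / 9 = [1, -2, 0].
Expanding [3, -1] (x) [3, 2] (x) [1, -2, 0] reproduces all 12 entries of T, so T = [3, -1] (x) [3, 2] (x) [1, -2, 0] and rank(T) ≤ 1.
Equivalently every frontal slice T[:,:,k] is c[k] times the rank-1 matrix [3, -1] (x) [3, 2]. So T has rank 1 (it is nonzero).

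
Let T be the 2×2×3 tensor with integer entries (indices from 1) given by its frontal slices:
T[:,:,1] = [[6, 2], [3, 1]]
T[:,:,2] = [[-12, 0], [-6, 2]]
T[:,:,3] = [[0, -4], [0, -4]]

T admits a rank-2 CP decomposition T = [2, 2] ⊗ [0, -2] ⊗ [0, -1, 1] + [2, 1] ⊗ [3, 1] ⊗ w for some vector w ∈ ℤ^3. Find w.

Subtract the known terms from T to get the rank-1 residual R = [2, 1] ⊗ [3, 1] ⊗ w, so R[i,j,k] = a[i]·b[j]·w[k]. Pick indices with nonzero a[1]·b[1] = (2)·(3) = 6. Only the fibre through (1,1,·) is needed: R[1,1,:] = T[1,1,:] − Σₗ aₗ[1]bₗ[1]cₗ = [6, -12, 0] − (2)·(0)·[0, -1, 1] = [6, -12, 0]. Then w[k] = R[1,1,k] / 6 for each k, giving w = [6, -12, 0] / 6 = [1, -2, 0].

w = [1, -2, 0]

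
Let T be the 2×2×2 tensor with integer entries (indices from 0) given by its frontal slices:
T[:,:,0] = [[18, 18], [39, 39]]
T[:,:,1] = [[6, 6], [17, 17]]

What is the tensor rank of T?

Lower bound: the mode-3 unfolding of T (rows indexed by k, columns by (i,j) = (0,0), (0,1), (1,0), (1,1)) is [[18, 18, 39, 39], [6, 6, 17, 17]].
There the 2×2 minor on rows k ∈ {0, 1}, columns (i,j) ∈ {(0,0), (1,0)} is det [[18, 39], [6, 17]] = 72 ≠ 0, so this unfolding has rank ≥ 2; CP rank is at least every unfolding rank, so rank(T) ≥ 2. (Unfolding ranks only ever bound the CP rank from below — rank(T) can be strictly larger than all of them — so the matching upper bound has to come from an explicit 2-term decomposition.)
Upper bound — finding two terms. Every mode-2 slice of T is a multiple of one matrix: T[:,j,:] = b[j]·M with b = (1, 1) and M = [[18, 6], [39, 17]] (rows indexed by i, columns by k). So it suffices to write M as a sum of two rank-1 matrices.
Splitting M by its rows (i = 0, 1), M = (1, 0)(18, 6)ᵀ + (0, 1)(39, 17)ᵀ.
Hence T = (1, 0) ⊗ (1, 1) ⊗ (18, 6) + (0, 1) ⊗ (1, 1) ⊗ (39, 17), so rank(T) ≤ 2.
These bounds meet, so rank(T) = 2.

2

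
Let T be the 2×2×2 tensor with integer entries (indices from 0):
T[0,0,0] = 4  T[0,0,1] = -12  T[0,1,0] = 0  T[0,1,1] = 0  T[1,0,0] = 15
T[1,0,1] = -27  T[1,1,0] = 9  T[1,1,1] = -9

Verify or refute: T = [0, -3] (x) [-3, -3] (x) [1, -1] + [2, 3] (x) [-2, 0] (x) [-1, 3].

Yes

Reconstruct entrywise from the claimed factors. For example, T[1,0,0] = 15 and Σₗ aₗ[1]bₗ[0]cₗ[0] = (-3)·(-3)·(1) + (3)·(-2)·(-1) = 15; checking all 8 entries, every one matches. The claim holds.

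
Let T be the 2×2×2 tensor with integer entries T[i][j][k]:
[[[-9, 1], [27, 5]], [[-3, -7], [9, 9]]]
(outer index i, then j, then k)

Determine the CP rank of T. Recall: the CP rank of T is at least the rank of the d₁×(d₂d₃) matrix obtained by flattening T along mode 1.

Lower bound: the mode-3 unfolding of T (rows indexed by k, columns by (i,j) = (0,0), (0,1), (1,0), (1,1)) is [[-9, 27, -3, 9], [1, 5, -7, 9]].
There the 2×2 minor on rows k ∈ {0, 1}, columns (i,j) ∈ {(0,0), (0,1)} is det [[-9, 27], [1, 5]] = -72 ≠ 0, so this unfolding has rank ≥ 2; CP rank is at least every unfolding rank, so rank(T) ≥ 2. (Unfolding ranks only ever bound the CP rank from below — rank(T) can be strictly larger than all of them — so the matching upper bound has to come from an explicit 2-term decomposition.)
Upper bound — finding two terms. Write S_k = T[:,:,k] for the frontal slices: S₀ = [[-9, 27], [-3, 9]], S₁ = [[1, 5], [-7, 9]].
If T = a₁ ⊗ b₁ ⊗ c₁ + a₂ ⊗ b₂ ⊗ c₂ then each S_k = c₁[k]·a₁b₁ᵀ + c₂[k]·a₂b₂ᵀ. S₀ and S₁ are linearly independent, so a₁b₁ᵀ and a₂b₂ᵀ must span the same plane of matrices: they are the rank-1 matrices of the form x·S₀ + y·S₁.
det(x·S₀ + y·S₁) is 132·xy + 44·y² = 44·(y)(3·x + y), vanishing at (x:y) = (1:0) and (1:-3).
M₁ = S₀ = [[-9, 27], [-3, 9]] = (-3)·[3, 1][1, -3]ᵀ and M₂ = S₀ − 3·S₁ = [[-12, 12], [18, -18]] = (-6)·[2, -3][1, -1]ᵀ, so take a₁ = [3, 1], b₁ = [1, -3], a₂ = [2, -3], b₂ = [1, -1].
Each slice is an integer combination of E₁ = a₁b₁ᵀ and E₂ = a₂b₂ᵀ: S₀ = −3·E₁, S₁ = −E₁ + 2·E₂; reading off coefficients, c₁ = [-3, -1] and c₂ = [0, 2].
Hence T = [3, 1] ⊗ [1, -3] ⊗ [-3, -1] + [2, -3] ⊗ [1, -1] ⊗ [0, 2], so rank(T) ≤ 2.
These bounds meet, so rank(T) = 2.

2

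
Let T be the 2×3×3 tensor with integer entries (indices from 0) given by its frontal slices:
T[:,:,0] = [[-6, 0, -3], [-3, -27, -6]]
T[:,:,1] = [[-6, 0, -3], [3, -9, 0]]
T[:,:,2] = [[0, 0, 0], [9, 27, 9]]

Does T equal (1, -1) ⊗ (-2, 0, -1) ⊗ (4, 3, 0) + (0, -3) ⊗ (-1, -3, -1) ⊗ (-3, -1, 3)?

No

Reconstruct entry (0,0,0) from the claimed factors: Σₗ aₗ[0]bₗ[0]cₗ[0] = (1)·(-2)·(4) + (0)·(-1)·(-3) = -8, but T[0,0,0] = -6. The claim is false.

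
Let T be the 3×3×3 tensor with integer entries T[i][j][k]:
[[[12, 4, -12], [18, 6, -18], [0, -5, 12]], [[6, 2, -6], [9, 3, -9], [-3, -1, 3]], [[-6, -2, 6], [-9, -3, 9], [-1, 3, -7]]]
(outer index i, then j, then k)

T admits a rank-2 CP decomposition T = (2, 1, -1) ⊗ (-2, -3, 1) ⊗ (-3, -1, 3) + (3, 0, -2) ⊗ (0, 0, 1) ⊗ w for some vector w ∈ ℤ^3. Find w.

w = (2, -1, 2)

Subtract the known terms from T to get the rank-1 residual R = (3, 0, -2) ⊗ (0, 0, 1) ⊗ w, so R[i,j,k] = a[i]·b[j]·w[k]. Pick indices with nonzero a[0]·b[2] = (3)·(1) = 3. Only the fibre through (0,2,·) is needed: R[0,2,:] = T[0,2,:] − Σₗ aₗ[0]bₗ[2]cₗ = [0, -5, 12] − (2)·(1)·(-3, -1, 3) = [6, -3, 6]. Then w[k] = R[0,2,k] / 3 for each k, giving w = [6, -3, 6] / 3 = (2, -1, 2).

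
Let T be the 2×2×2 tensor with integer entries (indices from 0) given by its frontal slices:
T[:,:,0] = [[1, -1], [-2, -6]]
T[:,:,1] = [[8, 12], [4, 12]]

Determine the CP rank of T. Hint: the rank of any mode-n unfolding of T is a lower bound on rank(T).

Lower bound: the mode-2 unfolding of T (rows indexed by j, columns by (i,k) = (0,0), (0,1), (1,0), (1,1)) is [[1, 8, -2, 4], [-1, 12, -6, 12]].
There the 2×2 minor on rows j ∈ {0, 1}, columns (i,k) ∈ {(0,0), (0,1)} is det [[1, 8], [-1, 12]] = 20 ≠ 0, so this unfolding has rank ≥ 2; CP rank is at least every unfolding rank, so rank(T) ≥ 2. (Unfolding ranks only ever bound the CP rank from below — rank(T) can be strictly larger than all of them — so the matching upper bound has to come from an explicit 2-term decomposition.)
Upper bound — finding two terms. Write S_k = T[:,:,k] for the frontal slices: S₀ = [[1, -1], [-2, -6]], S₁ = [[8, 12], [4, 12]].
If T = a₁ ⊗ b₁ ⊗ c₁ + a₂ ⊗ b₂ ⊗ c₂ then each S_k = c₁[k]·a₁b₁ᵀ + c₂[k]·a₂b₂ᵀ. S₀ and S₁ are linearly independent, so a₁b₁ᵀ and a₂b₂ᵀ must span the same plane of matrices: they are the rank-1 matrices of the form x·S₀ + y·S₁.
det(x·S₀ + y·S₁) is −8·x² − 8·xy + 48·y² = (-8)·(x + 3·y)(x − 2·y), vanishing at (x:y) = (3:-1) and (2:1).
M₁ = 3·S₀ − S₁ = [[-5, -15], [-10, -30]] = (-5)·[1, 2][1, 3]ᵀ and M₂ = 2·S₀ + S₁ = [[10, 10], [0, 0]] = 10·[1, 0][1, 1]ᵀ, so take a₁ = [1, 2], b₁ = [1, 3], a₂ = [1, 0], b₂ = [1, 1].
Each slice is an integer combination of E₁ = a₁b₁ᵀ and E₂ = a₂b₂ᵀ: S₀ = −E₁ + 2·E₂, S₁ = 2·E₁ + 6·E₂; reading off coefficients, c₁ = [-1, 2] and c₂ = [2, 6].
Hence T = [1, 2] ⊗ [1, 3] ⊗ [-1, 2] + [1, 0] ⊗ [1, 1] ⊗ [2, 6], so rank(T) ≤ 2.
These bounds meet, so rank(T) = 2.
Check entry T[1,0,1] = 4: (2)·(1)·(2) + (0)·(1)·(6) = 4.

2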